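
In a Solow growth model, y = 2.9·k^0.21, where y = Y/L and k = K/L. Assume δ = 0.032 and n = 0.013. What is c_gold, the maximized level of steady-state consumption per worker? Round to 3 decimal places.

Capital per worker breaks even when investment replaces (n + δ)·k; here n + δ = 0.045.
At the golden rule the marginal product of capital equals n+δ: 0.21·2.9·k^(0.21−1) = 0.045. Solving, k_gold = (0.21·2.9/0.045)^(1/0.79) ≈ 27.0494.
y_gold = 2.9·27.0494^0.21 ≈ 5.7963.
c_gold = y_gold − (n+δ)·k_gold = 5.7963 − 0.045·27.0494 ≈ 4.5791.

c_gold ≈ 4.579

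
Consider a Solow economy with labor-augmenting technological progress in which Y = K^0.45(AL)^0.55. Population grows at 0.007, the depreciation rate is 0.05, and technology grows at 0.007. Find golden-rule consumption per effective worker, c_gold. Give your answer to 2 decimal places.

n + g + δ = 0.007 + 0.007 + 0.05 = 0.064.
At the golden rule the marginal product of capital equals n+g+δ: 0.45·k^(0.45−1) = 0.064. Solving, k_gold = (0.45/0.064)^(1/0.55) ≈ 34.6784.
y_gold = 34.6784^0.45 ≈ 4.9320.
c_gold = y_gold − (n+g+δ)·k_gold = 4.9320 − 0.064·34.6784 ≈ 2.7126.

c_gold ≈ 2.71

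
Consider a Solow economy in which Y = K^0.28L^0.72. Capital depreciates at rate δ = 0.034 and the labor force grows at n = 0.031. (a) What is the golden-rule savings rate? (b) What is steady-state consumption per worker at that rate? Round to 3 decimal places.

Break-even investment rate: n + δ = 0.031 + 0.034 = 0.065.
For Cobb-Douglas, s_gold equals capital's share: s_gold = 0.28.
Maximizing c = f(k) − (n+δ)·k gives f'(k) = n+δ, i.e. 0.28·k^(0.28−1) = 0.065, so k_gold = (0.28/0.065)^(1/0.72) ≈ 7.6014.
y_gold = 7.6014^0.28 ≈ 1.7646; c_gold = (1−0.28)·y_gold ≈ 1.2705.

(a) s_gold = 0.280; (b) c_gold ≈ 1.271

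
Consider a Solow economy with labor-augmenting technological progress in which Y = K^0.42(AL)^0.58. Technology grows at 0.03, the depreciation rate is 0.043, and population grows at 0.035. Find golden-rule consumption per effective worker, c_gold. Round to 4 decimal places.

c_gold ≈ 1.5508

n + g + δ = 0.035 + 0.03 + 0.043 = 0.108.
Setting f'(k) = n+g+δ gives 0.42·k^(0.42−1) = 0.108, hence k_gold = (0.42/0.108)^(1/0.58) ≈ 10.3978.
y_gold = 10.3978^0.42 ≈ 2.6737.
c_gold = y_gold − (n+g+δ)·k_gold = 2.6737 − 0.108·10.3978 ≈ 1.5508.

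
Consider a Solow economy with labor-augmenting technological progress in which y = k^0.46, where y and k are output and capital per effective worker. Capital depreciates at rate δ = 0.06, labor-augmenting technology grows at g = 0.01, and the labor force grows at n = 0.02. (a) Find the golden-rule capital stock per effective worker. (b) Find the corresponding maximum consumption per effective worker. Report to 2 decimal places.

(a) k_gold ≈ 20.51; (b) c_gold ≈ 2.17

n + g + δ = 0.02 + 0.01 + 0.06 = 0.09.
Setting f'(k) = n+g+δ gives 0.46·k^(0.46−1) = 0.09, hence k_gold = (0.46/0.09)^(1/0.54) ≈ 20.5147.
y_gold = 20.5147^0.46 ≈ 4.0137; c_gold = y_gold − 0.09·k_gold ≈ 2.1674.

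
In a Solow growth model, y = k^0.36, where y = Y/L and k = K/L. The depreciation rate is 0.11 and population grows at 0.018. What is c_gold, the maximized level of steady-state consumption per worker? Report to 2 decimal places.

c_gold ≈ 1.14

The effective depreciation rate is n + δ = 0.018 + 0.11 = 0.128.
At the golden rule the marginal product of capital equals n+δ: 0.36·k^(0.36−1) = 0.128. Solving, k_gold = (0.36/0.128)^(1/0.64) ≈ 5.0316.
y_gold = 5.0316^0.36 ≈ 1.7890.
c_gold = y_gold − (n+δ)·k_gold = 1.7890 − 0.128·5.0316 ≈ 1.1450.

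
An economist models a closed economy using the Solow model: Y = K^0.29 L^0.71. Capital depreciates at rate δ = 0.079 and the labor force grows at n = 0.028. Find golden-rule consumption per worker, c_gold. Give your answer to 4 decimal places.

The effective depreciation rate is n + δ = 0.028 + 0.079 = 0.107.
Golden rule sets MPK = n+δ: 0.29·k^(0.29−1) = 0.107, so k_gold = (0.29/0.107)^(1/0.71) ≈ 4.0727.
y_gold = 4.0727^0.29 ≈ 1.5027.
c_gold = y_gold − (n+δ)·k_gold = 1.5027 − 0.107·4.0727 ≈ 1.0669.

c_gold ≈ 1.0669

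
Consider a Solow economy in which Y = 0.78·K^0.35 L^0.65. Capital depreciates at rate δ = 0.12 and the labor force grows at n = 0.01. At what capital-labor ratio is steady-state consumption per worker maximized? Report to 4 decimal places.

k_gold ≈ 3.1313

The effective depreciation rate is n + δ = 0.01 + 0.12 = 0.13.
Golden rule sets MPK = n+δ: 0.35·0.78·k^(0.35−1) = 0.13, so k_gold = (0.35·0.78/0.13)^(1/0.65) ≈ 3.1313.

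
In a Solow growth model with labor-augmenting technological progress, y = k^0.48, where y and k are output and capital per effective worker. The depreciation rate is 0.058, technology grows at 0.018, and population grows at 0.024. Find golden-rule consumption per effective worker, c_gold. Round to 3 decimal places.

The effective depreciation rate is n + g + δ = 0.024 + 0.018 + 0.058 = 0.1.
At the golden rule the marginal product of capital equals n+g+δ: 0.48·k^(0.48−1) = 0.1. Solving, k_gold = (0.48/0.1)^(1/0.52) ≈ 20.4211.
y_gold = 20.4211^0.48 ≈ 4.2544.
c_gold = y_gold − (n+g+δ)·k_gold = 4.2544 − 0.1·20.4211 ≈ 2.2123.

c_gold ≈ 2.212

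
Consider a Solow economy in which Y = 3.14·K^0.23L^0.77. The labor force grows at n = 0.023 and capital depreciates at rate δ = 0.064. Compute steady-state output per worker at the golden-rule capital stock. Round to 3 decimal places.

n + δ = 0.023 + 0.064 = 0.087.
Setting f'(k) = n+δ gives 0.23·3.14·k^(0.23−1) = 0.087, hence k_gold = (0.23·3.14/0.087)^(1/0.77) ≈ 15.6202.
Output: y_gold = 3.14·k_gold^0.23 = 3.14·15.6202^0.23 ≈ 5.9085.

y_gold ≈ 5.909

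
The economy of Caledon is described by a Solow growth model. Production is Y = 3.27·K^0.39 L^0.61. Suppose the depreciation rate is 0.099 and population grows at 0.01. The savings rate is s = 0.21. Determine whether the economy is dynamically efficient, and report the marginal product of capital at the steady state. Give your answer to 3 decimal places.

Break-even investment rate: n + δ = 0.01 + 0.099 = 0.109.
Steady-state k*: s·A·k^0.39 = 0.109·k gives k* = (0.21·3.27/0.109)^(1/0.61) ≈ 20.4359.
MPK = 0.39·3.27·20.4359^(-0.61) ≈ 0.2024.
MPK > n+δ = 0.109, so the economy is dynamically efficient (under-saving).

dynamically efficient; MPK ≈ 0.202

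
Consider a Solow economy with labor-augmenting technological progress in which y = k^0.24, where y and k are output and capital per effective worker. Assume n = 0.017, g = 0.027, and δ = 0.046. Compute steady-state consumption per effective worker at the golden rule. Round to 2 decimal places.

c_gold ≈ 1.04

Capital per effective worker breaks even when investment replaces (n + g + δ)·k; here n + g + δ = 0.09.
Golden rule sets MPK = n+g+δ: 0.24·k^(0.24−1) = 0.09, so k_gold = (0.24/0.09)^(1/0.76) ≈ 3.6348.
y_gold = 3.6348^0.24 ≈ 1.3631.
c_gold = y_gold − (n+g+δ)·k_gold = 1.3631 − 0.09·3.6348 ≈ 1.0359.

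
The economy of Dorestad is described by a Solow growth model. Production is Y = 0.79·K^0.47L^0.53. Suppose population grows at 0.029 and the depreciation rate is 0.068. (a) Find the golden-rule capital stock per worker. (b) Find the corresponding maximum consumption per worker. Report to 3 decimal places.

Break-even investment rate: n + δ = 0.029 + 0.068 = 0.097.
Maximizing c = f(k) − (n+δ)·k gives f'(k) = n+δ, i.e. 0.47·0.79·k^(0.47−1) = 0.097, so k_gold = (0.47·0.79/0.097)^(1/0.53) ≈ 12.5867.
y_gold = 0.79·12.5867^0.47 ≈ 2.5977; c_gold = y_gold − 0.097·k_gold ≈ 1.3768.

(a) k_gold ≈ 12.587; (b) c_gold ≈ 1.377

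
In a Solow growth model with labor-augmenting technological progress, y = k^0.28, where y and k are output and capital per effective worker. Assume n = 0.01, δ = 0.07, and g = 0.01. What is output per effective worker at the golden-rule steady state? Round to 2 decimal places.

n + g + δ = 0.01 + 0.01 + 0.07 = 0.09.
Maximizing c = f(k) − (n+g+δ)·k gives f'(k) = n+g+δ, i.e. 0.28·k^(0.28−1) = 0.09, so k_gold = (0.28/0.09)^(1/0.72) ≈ 4.8373.
Output: y_gold = k_gold^0.28 = 4.8373^0.28 ≈ 1.5549.

y_gold ≈ 1.55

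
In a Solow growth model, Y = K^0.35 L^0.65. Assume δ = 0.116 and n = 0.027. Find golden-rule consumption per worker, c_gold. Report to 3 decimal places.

c_gold ≈ 1.053

n + δ = 0.027 + 0.116 = 0.143.
At the golden rule the marginal product of capital equals n+δ: 0.35·k^(0.35−1) = 0.143. Solving, k_gold = (0.35/0.143)^(1/0.65) ≈ 3.9632.
y_gold = 3.9632^0.35 ≈ 1.6193.
c_gold = y_gold − (n+δ)·k_gold = 1.6193 − 0.143·3.9632 ≈ 1.0525.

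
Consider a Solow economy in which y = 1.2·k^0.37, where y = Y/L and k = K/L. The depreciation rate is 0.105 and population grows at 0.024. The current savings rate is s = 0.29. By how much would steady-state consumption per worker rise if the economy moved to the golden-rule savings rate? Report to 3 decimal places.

Δc ≈ 0.036

The effective depreciation rate is n + δ = 0.024 + 0.105 = 0.129.
Current steady state (s = 0.29): k* = (0.29·1.2/0.129)^(1/0.63) ≈ 4.8318, y* = 1.2·4.8318^0.37 ≈ 2.1493, c* = (1−0.29)·2.1493 ≈ 1.5260.
Setting f'(k) = n+δ gives 0.37·1.2·k^(0.37−1) = 0.129, hence k_gold = (0.37·1.2/0.129)^(1/0.63) ≈ 7.1130.
y_gold = 1.2·7.1130^0.37 ≈ 2.4799, c_gold = y_gold − 0.129·k_gold ≈ 1.5624.
Gain: Δc = 1.5624 − 1.5260 ≈ 0.0363.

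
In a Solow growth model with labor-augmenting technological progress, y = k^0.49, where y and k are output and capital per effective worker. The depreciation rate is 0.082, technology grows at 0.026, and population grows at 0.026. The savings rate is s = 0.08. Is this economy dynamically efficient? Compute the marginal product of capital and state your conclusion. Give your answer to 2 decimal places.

dynamically efficient; MPK ≈ 0.82

Break-even investment rate: n + g + δ = 0.026 + 0.026 + 0.082 = 0.134.
Steady-state k*: s·k^0.49 = 0.134·k gives k* = (0.08/0.134)^(1/0.51) ≈ 0.3637.
MPK = 0.49·0.3637^(-0.51) ≈ 0.8207.
MPK > n+g+δ = 0.134, so the economy is dynamically efficient (under-saving).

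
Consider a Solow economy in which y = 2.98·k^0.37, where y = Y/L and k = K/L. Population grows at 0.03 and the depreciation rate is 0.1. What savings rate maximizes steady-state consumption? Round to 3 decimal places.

s_gold = 0.370

Capital per worker breaks even when investment replaces (n + δ)·k; here n + δ = 0.13.
At the golden rule MPK = n+δ, and in any Cobb-Douglas steady state s = (n+δ)·k/y = MPK·k/y = capital's share 0.37.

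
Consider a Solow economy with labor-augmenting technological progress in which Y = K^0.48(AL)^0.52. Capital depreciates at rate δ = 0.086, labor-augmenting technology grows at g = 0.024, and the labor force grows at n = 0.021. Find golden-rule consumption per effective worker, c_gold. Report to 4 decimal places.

The effective depreciation rate is n + g + δ = 0.021 + 0.024 + 0.086 = 0.131.
At the golden rule the marginal product of capital equals n+g+δ: 0.48·k^(0.48−1) = 0.131. Solving, k_gold = (0.48/0.131)^(1/0.52) ≈ 12.1495.
y_gold = 12.1495^0.48 ≈ 3.3158.
c_gold = y_gold − (n+g+δ)·k_gold = 3.3158 − 0.131·12.1495 ≈ 1.7242.

c_gold ≈ 1.7242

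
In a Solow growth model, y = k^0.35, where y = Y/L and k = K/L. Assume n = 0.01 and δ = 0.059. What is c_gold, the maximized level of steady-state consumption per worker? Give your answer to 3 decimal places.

c_gold ≈ 1.558

n + δ = 0.01 + 0.059 = 0.069.
Maximizing c = f(k) − (n+δ)·k gives f'(k) = n+δ, i.e. 0.35·k^(0.35−1) = 0.069, so k_gold = (0.35/0.069)^(1/0.65) ≈ 12.1605.
y_gold = 12.1605^0.35 ≈ 2.3974.
c_gold = y_gold − (n+δ)·k_gold = 2.3974 − 0.069·12.1605 ≈ 1.5583.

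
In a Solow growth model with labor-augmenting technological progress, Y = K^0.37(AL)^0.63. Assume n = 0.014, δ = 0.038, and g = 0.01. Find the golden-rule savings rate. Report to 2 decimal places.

s_gold = 0.37

Capital per effective worker breaks even when investment replaces (n + g + δ)·k; here n + g + δ = 0.062.
At the golden rule MPK = n+g+δ, and in any Cobb-Douglas steady state s = (n+g+δ)·k/y = MPK·k/y = capital's share 0.37.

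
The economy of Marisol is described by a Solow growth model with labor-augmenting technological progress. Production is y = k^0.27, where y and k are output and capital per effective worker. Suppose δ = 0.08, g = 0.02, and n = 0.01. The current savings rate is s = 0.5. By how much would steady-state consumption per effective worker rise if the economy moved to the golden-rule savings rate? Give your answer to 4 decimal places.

Δc ≈ 0.1422

Break-even investment rate: n + g + δ = 0.01 + 0.02 + 0.08 = 0.11.
Current steady state (s = 0.5): k* = (0.5/0.11)^(1/0.73) ≈ 7.9578, y* = 7.9578^0.27 ≈ 1.7507, c* = (1−0.5)·1.7507 ≈ 0.8754.
Golden rule sets MPK = n+g+δ: 0.27·k^(0.27−1) = 0.11, so k_gold = (0.27/0.11)^(1/0.73) ≈ 3.4214.
y_gold = 3.4214^0.27 ≈ 1.3939, c_gold = y_gold − 0.11·k_gold ≈ 1.0176.
Gain: Δc = 1.0176 − 0.8754 ≈ 0.1422.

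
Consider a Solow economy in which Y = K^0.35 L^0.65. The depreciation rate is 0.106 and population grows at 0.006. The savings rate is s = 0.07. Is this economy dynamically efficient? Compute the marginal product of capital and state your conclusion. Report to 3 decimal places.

The effective depreciation rate is n + δ = 0.006 + 0.106 = 0.112.
Steady-state k*: s·k^0.35 = 0.112·k gives k* = (0.07/0.112)^(1/0.65) ≈ 0.4853.
MPK = 0.35·0.4853^(-0.65) ≈ 0.5600.
MPK > n+δ = 0.112, so the economy is dynamically efficient (under-saving).

dynamically efficient; MPK ≈ 0.560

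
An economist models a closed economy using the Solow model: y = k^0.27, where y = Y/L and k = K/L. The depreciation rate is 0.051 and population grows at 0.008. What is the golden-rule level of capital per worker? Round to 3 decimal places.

k_gold ≈ 8.032

Capital per worker breaks even when investment replaces (n + δ)·k; here n + δ = 0.059.
Setting f'(k) = n+δ gives 0.27·k^(0.27−1) = 0.059, hence k_gold = (0.27/0.059)^(1/0.73) ≈ 8.0318.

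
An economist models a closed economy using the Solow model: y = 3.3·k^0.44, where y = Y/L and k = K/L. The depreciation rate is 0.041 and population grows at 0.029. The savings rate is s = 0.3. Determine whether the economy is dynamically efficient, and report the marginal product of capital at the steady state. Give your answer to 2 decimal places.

dynamically efficient; MPK ≈ 0.10

n + δ = 0.029 + 0.041 = 0.07.
Steady-state k*: s·A·k^0.44 = 0.07·k gives k* = (0.3·3.3/0.07)^(1/0.56) ≈ 113.3785.
MPK = 0.44·3.3·113.3785^(-0.56) ≈ 0.1027.
MPK > n+δ = 0.07, so the economy is dynamically efficient (under-saving).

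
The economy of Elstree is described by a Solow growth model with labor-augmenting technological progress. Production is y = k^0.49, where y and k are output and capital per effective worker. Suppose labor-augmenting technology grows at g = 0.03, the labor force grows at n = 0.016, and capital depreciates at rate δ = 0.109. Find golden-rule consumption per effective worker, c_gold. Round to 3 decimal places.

c_gold ≈ 1.541

The effective depreciation rate is n + g + δ = 0.016 + 0.03 + 0.109 = 0.155.
Setting f'(k) = n+g+δ gives 0.49·k^(0.49−1) = 0.155, hence k_gold = (0.49/0.155)^(1/0.51) ≈ 9.5527.
y_gold = 9.5527^0.49 ≈ 3.0218.
c_gold = y_gold − (n+g+δ)·k_gold = 3.0218 − 0.155·9.5527 ≈ 1.5411.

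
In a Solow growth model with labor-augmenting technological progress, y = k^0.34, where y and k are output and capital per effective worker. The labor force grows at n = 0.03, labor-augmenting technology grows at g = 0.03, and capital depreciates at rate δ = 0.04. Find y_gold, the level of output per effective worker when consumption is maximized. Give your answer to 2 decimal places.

n + g + δ = 0.03 + 0.03 + 0.04 = 0.1.
Golden rule sets MPK = n+g+δ: 0.34·k^(0.34−1) = 0.1, so k_gold = (0.34/0.1)^(1/0.66) ≈ 6.3866.
Output: y_gold = k_gold^0.34 = 6.3866^0.34 ≈ 1.8784.

y_gold ≈ 1.88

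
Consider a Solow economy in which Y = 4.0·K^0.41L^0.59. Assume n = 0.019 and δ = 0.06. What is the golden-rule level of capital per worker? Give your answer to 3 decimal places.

The effective depreciation rate is n + δ = 0.019 + 0.06 = 0.079.
At the golden rule the marginal product of capital equals n+δ: 0.41·4.0·k^(0.41−1) = 0.079. Solving, k_gold = (0.41·4.0/0.079)^(1/0.59) ≈ 170.8326.

k_gold ≈ 170.833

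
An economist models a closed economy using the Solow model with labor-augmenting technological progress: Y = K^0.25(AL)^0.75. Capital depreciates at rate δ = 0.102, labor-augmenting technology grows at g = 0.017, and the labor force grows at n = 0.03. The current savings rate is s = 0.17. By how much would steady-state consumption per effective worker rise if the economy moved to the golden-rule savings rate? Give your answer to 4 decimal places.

n + g + δ = 0.03 + 0.017 + 0.102 = 0.149.
Current steady state (s = 0.17): k* = (0.17/0.149)^(1/0.75) ≈ 1.1922, y* = 1.1922^0.25 ≈ 1.0449, c* = (1−0.17)·1.0449 ≈ 0.8673.
Setting f'(k) = n+g+δ gives 0.25·k^(0.25−1) = 0.149, hence k_gold = (0.25/0.149)^(1/0.75) ≈ 1.9938.
y_gold = 1.9938^0.25 ≈ 1.1883, c_gold = y_gold − 0.149·k_gold ≈ 0.8912.
Gain: Δc = 0.8912 − 0.8673 ≈ 0.0239.

Δc ≈ 0.0239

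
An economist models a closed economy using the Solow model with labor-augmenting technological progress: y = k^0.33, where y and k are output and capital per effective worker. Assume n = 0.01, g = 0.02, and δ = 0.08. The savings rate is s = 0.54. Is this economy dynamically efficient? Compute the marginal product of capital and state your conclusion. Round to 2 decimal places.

n + g + δ = 0.01 + 0.02 + 0.08 = 0.11.
Steady-state k*: s·k^0.33 = 0.11·k gives k* = (0.54/0.11)^(1/0.67) ≈ 10.7484.
MPK = 0.33·10.7484^(-0.67) ≈ 0.0672.
MPK < n+g+δ = 0.11, so the economy is dynamically inefficient (over-saving).

dynamically inefficient; MPK ≈ 0.07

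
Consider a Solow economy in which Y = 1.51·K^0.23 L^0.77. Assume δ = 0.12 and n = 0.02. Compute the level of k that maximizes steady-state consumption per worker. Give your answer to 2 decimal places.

The effective depreciation rate is n + δ = 0.02 + 0.12 = 0.14.
Maximizing c = f(k) − (n+δ)·k gives f'(k) = n+δ, i.e. 0.23·1.51·k^(0.23−1) = 0.14, so k_gold = (0.23·1.51/0.14)^(1/0.77) ≈ 3.2541.

k_gold ≈ 3.25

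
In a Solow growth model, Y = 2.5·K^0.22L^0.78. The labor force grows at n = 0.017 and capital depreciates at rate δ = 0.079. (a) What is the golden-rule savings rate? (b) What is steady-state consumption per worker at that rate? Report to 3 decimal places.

Capital per worker breaks even when investment replaces (n + δ)·k; here n + δ = 0.096.
For Cobb-Douglas, s_gold equals capital's share: s_gold = 0.22.
Golden rule sets MPK = n+δ: 0.22·2.5·k^(0.22−1) = 0.096, so k_gold = (0.22·2.5/0.096)^(1/0.78) ≈ 9.3737.
y_gold = 2.5·9.3737^0.22 ≈ 4.0904; c_gold = (1−0.22)·y_gold ≈ 3.1905.

(a) s_gold = 0.220; (b) c_gold ≈ 3.190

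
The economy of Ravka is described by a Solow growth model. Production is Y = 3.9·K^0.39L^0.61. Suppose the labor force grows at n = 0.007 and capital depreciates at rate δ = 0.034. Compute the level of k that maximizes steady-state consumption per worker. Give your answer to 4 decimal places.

k_gold ≈ 373.8499

Capital per worker breaks even when investment replaces (n + δ)·k; here n + δ = 0.041.
Golden rule sets MPK = n+δ: 0.39·3.9·k^(0.39−1) = 0.041, so k_gold = (0.39·3.9/0.041)^(1/0.61) ≈ 373.8499.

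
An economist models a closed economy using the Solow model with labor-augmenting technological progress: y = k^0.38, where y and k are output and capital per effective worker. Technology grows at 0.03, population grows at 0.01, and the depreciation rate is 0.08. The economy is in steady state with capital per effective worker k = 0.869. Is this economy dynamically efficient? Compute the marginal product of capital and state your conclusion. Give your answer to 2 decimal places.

Break-even investment rate: n + g + δ = 0.01 + 0.03 + 0.08 = 0.12.
MPK = 0.38·k^(0.38−1) = 0.38·0.869^(-0.62) ≈ 0.4146.
MPK > 0.12, so the economy is dynamically efficient (under-saving).

dynamically efficient; MPK ≈ 0.41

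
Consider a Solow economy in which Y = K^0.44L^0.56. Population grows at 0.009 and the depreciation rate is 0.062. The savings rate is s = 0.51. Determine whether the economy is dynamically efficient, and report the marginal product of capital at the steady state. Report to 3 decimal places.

dynamically inefficient; MPK ≈ 0.061

n + δ = 0.009 + 0.062 = 0.071.
Steady-state k*: s·k^0.44 = 0.071·k gives k* = (0.51/0.071)^(1/0.56) ≈ 33.8165.
MPK = 0.44·33.8165^(-0.56) ≈ 0.0613.
MPK < n+δ = 0.071, so the economy is dynamically inefficient (over-saving).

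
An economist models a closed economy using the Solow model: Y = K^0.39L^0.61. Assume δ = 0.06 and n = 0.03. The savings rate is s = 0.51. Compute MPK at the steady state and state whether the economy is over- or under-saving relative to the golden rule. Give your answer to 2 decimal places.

over-saving; MPK ≈ 0.07

The effective depreciation rate is n + δ = 0.03 + 0.06 = 0.09.
Steady-state k*: s·k^0.39 = 0.09·k gives k* = (0.51/0.09)^(1/0.61) ≈ 17.1776.
MPK = 0.39·17.1776^(-0.61) ≈ 0.0688.
MPK < n+δ = 0.09, so the economy is dynamically inefficient (over-saving).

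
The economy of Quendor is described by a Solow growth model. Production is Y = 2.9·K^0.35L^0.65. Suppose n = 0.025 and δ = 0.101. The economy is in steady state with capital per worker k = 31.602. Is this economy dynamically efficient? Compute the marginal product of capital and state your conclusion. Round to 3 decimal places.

Break-even investment rate: n + δ = 0.025 + 0.101 = 0.126.
MPK = 0.35·2.9·k^(0.35−1) = 0.35·2.9·31.602^(-0.65) ≈ 0.1076.
MPK < 0.126, so the economy is dynamically inefficient (over-saving).

dynamically inefficient; MPK ≈ 0.108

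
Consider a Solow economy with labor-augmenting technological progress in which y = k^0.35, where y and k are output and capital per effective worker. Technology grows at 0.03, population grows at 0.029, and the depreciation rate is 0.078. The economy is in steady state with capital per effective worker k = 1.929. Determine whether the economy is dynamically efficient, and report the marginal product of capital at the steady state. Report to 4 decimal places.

n + g + δ = 0.029 + 0.03 + 0.078 = 0.137.
MPK = 0.35·k^(0.35−1) = 0.35·1.929^(-0.65) ≈ 0.2284.
MPK > 0.137, so the economy is dynamically efficient (under-saving).

dynamically efficient; MPK ≈ 0.2284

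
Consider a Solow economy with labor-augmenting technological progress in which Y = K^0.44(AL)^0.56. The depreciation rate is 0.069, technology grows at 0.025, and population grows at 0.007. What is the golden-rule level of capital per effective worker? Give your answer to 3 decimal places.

Break-even investment rate: n + g + δ = 0.007 + 0.025 + 0.069 = 0.101.
Setting f'(k) = n+g+δ gives 0.44·k^(0.44−1) = 0.101, hence k_gold = (0.44/0.101)^(1/0.56) ≈ 13.8454.

k_gold ≈ 13.845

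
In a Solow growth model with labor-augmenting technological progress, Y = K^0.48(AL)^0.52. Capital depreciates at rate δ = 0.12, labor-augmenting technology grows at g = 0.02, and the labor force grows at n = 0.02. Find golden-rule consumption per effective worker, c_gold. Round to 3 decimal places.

n + g + δ = 0.02 + 0.02 + 0.12 = 0.16.
Golden rule sets MPK = n+g+δ: 0.48·k^(0.48−1) = 0.16, so k_gold = (0.48/0.16)^(1/0.52) ≈ 8.2707.
y_gold = 8.2707^0.48 ≈ 2.7569.
c_gold = y_gold − (n+g+δ)·k_gold = 2.7569 − 0.16·8.2707 ≈ 1.4336.

c_gold ≈ 1.434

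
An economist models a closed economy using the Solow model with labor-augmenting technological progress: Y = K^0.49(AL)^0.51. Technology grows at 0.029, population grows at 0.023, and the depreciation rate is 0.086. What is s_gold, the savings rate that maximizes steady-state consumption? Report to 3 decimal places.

Break-even investment rate: n + g + δ = 0.023 + 0.029 + 0.086 = 0.138.
At the golden rule MPK = n+g+δ, and in any Cobb-Douglas steady state s = (n+g+δ)·k/y = MPK·k/y = capital's share 0.49.

s_gold = 0.490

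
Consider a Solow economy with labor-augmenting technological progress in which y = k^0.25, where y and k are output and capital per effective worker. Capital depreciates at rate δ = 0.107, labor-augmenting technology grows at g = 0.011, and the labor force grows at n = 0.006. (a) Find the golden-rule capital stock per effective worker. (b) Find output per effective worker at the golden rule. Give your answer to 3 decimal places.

The effective depreciation rate is n + g + δ = 0.006 + 0.011 + 0.107 = 0.124.
At the golden rule the marginal product of capital equals n+g+δ: 0.25·k^(0.25−1) = 0.124. Solving, k_gold = (0.25/0.124)^(1/0.75) ≈ 2.5470.
y_gold = 2.5470^0.25 ≈ 1.2633.

(a) k_gold ≈ 2.547; (b) y_gold ≈ 1.263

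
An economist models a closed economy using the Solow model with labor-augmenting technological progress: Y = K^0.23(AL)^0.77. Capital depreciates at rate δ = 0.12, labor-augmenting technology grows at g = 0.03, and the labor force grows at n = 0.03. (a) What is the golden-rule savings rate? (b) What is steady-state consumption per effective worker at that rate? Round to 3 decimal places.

(a) s_gold = 0.230; (b) c_gold ≈ 0.828

Capital per effective worker breaks even when investment replaces (n + g + δ)·k; here n + g + δ = 0.18.
For Cobb-Douglas, s_gold equals capital's share: s_gold = 0.23.
Golden rule sets MPK = n+g+δ: 0.23·k^(0.23−1) = 0.18, so k_gold = (0.23/0.18)^(1/0.77) ≈ 1.3748.
y_gold = 1.3748^0.23 ≈ 1.0760; c_gold = (1−0.23)·y_gold ≈ 0.8285.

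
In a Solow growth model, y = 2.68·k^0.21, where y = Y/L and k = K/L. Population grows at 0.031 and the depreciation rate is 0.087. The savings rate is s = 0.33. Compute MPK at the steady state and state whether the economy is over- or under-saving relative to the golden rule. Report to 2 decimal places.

over-saving; MPK ≈ 0.08

n + δ = 0.031 + 0.087 = 0.118.
Steady-state k*: s·A·k^0.21 = 0.118·k gives k* = (0.33·2.68/0.118)^(1/0.79) ≈ 12.8026.
MPK = 0.21·2.68·12.8026^(-0.79) ≈ 0.0751.
MPK < n+δ = 0.118, so the economy is dynamically inefficient (over-saving).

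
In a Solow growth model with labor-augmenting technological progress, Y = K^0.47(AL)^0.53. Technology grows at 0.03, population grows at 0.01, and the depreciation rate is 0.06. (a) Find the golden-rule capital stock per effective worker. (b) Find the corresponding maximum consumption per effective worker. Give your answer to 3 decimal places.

(a) k_gold ≈ 18.540; (b) c_gold ≈ 2.091

Break-even investment rate: n + g + δ = 0.01 + 0.03 + 0.06 = 0.1.
At the golden rule the marginal product of capital equals n+g+δ: 0.47·k^(0.47−1) = 0.1. Solving, k_gold = (0.47/0.1)^(1/0.53) ≈ 18.5400.
y_gold = 18.5400^0.47 ≈ 3.9447; c_gold = y_gold − 0.1·k_gold ≈ 2.0907.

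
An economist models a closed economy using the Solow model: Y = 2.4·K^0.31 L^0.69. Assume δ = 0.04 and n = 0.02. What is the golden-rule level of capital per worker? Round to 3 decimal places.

k_gold ≈ 38.430

Capital per worker breaks even when investment replaces (n + δ)·k; here n + δ = 0.06.
Setting f'(k) = n+δ gives 0.31·2.4·k^(0.31−1) = 0.06, hence k_gold = (0.31·2.4/0.06)^(1/0.69) ≈ 38.4299.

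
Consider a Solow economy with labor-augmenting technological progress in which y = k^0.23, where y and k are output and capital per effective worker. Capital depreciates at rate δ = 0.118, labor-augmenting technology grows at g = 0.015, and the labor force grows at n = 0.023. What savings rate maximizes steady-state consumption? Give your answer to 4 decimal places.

The effective depreciation rate is n + g + δ = 0.023 + 0.015 + 0.118 = 0.156.
At the golden rule MPK = n+g+δ, and in any Cobb-Douglas steady state s = (n+g+δ)·k/y = MPK·k/y = capital's share 0.23.

s_gold = 0.2300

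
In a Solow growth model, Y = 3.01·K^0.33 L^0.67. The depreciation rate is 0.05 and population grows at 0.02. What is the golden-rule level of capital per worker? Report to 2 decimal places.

Capital per worker breaks even when investment replaces (n + δ)·k; here n + δ = 0.07.
At the golden rule the marginal product of capital equals n+δ: 0.33·3.01·k^(0.33−1) = 0.07. Solving, k_gold = (0.33·3.01/0.07)^(1/0.67) ≈ 52.4055.

k_gold ≈ 52.41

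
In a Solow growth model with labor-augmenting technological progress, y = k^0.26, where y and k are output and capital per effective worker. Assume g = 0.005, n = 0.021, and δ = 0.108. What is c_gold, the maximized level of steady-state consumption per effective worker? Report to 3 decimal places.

Break-even investment rate: n + g + δ = 0.021 + 0.005 + 0.108 = 0.134.
Golden rule sets MPK = n+g+δ: 0.26·k^(0.26−1) = 0.134, so k_gold = (0.26/0.134)^(1/0.74) ≈ 2.4491.
y_gold = 2.4491^0.26 ≈ 1.2622.
c_gold = y_gold − (n+g+δ)·k_gold = 1.2622 − 0.134·2.4491 ≈ 0.9341.

c_gold ≈ 0.934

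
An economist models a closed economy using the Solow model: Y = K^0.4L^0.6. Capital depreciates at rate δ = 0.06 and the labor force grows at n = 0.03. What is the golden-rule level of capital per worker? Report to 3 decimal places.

k_gold ≈ 12.014

Capital per worker breaks even when investment replaces (n + δ)·k; here n + δ = 0.09.
At the golden rule the marginal product of capital equals n+δ: 0.4·k^(0.4−1) = 0.09. Solving, k_gold = (0.4/0.09)^(1/0.6) ≈ 12.0142.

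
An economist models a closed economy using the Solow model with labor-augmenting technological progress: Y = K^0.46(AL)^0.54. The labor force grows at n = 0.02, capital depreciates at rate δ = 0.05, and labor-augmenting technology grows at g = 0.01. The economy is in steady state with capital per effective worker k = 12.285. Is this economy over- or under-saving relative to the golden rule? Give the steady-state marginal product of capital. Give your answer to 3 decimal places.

The effective depreciation rate is n + g + δ = 0.02 + 0.01 + 0.05 = 0.08.
MPK = 0.46·k^(0.46−1) = 0.46·12.285^(-0.54) ≈ 0.1187.
MPK > 0.08, so the economy is dynamically efficient (under-saving).

under-saving; MPK ≈ 0.119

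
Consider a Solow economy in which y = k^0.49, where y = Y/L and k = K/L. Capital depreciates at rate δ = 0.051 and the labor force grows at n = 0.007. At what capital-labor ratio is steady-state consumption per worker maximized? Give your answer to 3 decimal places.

Capital per worker breaks even when investment replaces (n + δ)·k; here n + δ = 0.058.
Setting f'(k) = n+δ gives 0.49·k^(0.49−1) = 0.058, hence k_gold = (0.49/0.058)^(1/0.51) ≈ 65.6436.

k_gold ≈ 65.644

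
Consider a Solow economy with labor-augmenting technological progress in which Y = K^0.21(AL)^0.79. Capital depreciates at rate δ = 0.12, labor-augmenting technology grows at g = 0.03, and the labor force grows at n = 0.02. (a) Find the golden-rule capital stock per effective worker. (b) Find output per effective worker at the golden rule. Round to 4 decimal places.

The effective depreciation rate is n + g + δ = 0.02 + 0.03 + 0.12 = 0.17.
Setting f'(k) = n+g+δ gives 0.21·k^(0.21−1) = 0.17, hence k_gold = (0.21/0.17)^(1/0.79) ≈ 1.3067.
y_gold = 1.3067^0.21 ≈ 1.0578.

(a) k_gold ≈ 1.3067; (b) y_gold ≈ 1.0578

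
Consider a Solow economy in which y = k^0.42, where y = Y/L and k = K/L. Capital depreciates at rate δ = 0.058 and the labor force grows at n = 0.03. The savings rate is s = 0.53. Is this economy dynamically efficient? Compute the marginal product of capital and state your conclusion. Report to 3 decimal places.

n + δ = 0.03 + 0.058 = 0.088.
Steady-state k*: s·k^0.42 = 0.088·k gives k* = (0.53/0.088)^(1/0.58) ≈ 22.1040.
MPK = 0.42·22.1040^(-0.58) ≈ 0.0697.
MPK < n+δ = 0.088, so the economy is dynamically inefficient (over-saving).

dynamically inefficient; MPK ≈ 0.070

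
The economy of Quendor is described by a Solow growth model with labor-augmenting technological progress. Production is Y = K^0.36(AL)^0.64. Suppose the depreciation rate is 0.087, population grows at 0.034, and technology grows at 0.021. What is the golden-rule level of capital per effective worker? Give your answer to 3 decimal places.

k_gold ≈ 4.278

n + g + δ = 0.034 + 0.021 + 0.087 = 0.142.
Golden rule sets MPK = n+g+δ: 0.36·k^(0.36−1) = 0.142, so k_gold = (0.36/0.142)^(1/0.64) ≈ 4.2783.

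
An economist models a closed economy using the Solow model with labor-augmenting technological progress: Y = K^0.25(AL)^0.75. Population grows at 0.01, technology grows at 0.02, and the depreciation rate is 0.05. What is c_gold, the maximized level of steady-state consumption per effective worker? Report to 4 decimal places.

c_gold ≈ 1.0965

Capital per effective worker breaks even when investment replaces (n + g + δ)·k; here n + g + δ = 0.08.
Maximizing c = f(k) − (n+g+δ)·k gives f'(k) = n+g+δ, i.e. 0.25·k^(0.25−1) = 0.08, so k_gold = (0.25/0.08)^(1/0.75) ≈ 4.5688.
y_gold = 4.5688^0.25 ≈ 1.4620.
c_gold = y_gold − (n+g+δ)·k_gold = 1.4620 − 0.08·4.5688 ≈ 1.0965.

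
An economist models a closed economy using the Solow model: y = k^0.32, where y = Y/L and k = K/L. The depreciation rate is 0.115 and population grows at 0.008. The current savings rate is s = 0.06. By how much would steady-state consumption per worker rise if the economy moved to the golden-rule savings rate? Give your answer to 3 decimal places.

The effective depreciation rate is n + δ = 0.008 + 0.115 = 0.123.
Current steady state (s = 0.06): k* = (0.06/0.123)^(1/0.68) ≈ 0.3480, y* = 0.3480^0.32 ≈ 0.7133, c* = (1−0.06)·0.7133 ≈ 0.6705.
Golden rule sets MPK = n+δ: 0.32·k^(0.32−1) = 0.123, so k_gold = (0.32/0.123)^(1/0.68) ≈ 4.0799.
y_gold = 4.0799^0.32 ≈ 1.5682, c_gold = y_gold − 0.123·k_gold ≈ 1.0664.
Gain: Δc = 1.0664 − 0.6705 ≈ 0.3959.

Δc ≈ 0.396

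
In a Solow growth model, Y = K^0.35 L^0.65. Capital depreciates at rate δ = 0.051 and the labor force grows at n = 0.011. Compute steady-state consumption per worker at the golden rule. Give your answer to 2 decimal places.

Capital per worker breaks even when investment replaces (n + δ)·k; here n + δ = 0.062.
Setting f'(k) = n+δ gives 0.35·k^(0.35−1) = 0.062, hence k_gold = (0.35/0.062)^(1/0.65) ≈ 14.3359.
y_gold = 14.3359^0.35 ≈ 2.5395.
c_gold = y_gold − (n+δ)·k_gold = 2.5395 − 0.062·14.3359 ≈ 1.6507.

c_gold ≈ 1.65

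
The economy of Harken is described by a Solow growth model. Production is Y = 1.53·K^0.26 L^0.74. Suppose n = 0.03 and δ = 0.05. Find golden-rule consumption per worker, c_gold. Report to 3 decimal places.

Break-even investment rate: n + δ = 0.03 + 0.05 = 0.08.
Golden rule sets MPK = n+δ: 0.26·1.53·k^(0.26−1) = 0.08, so k_gold = (0.26·1.53/0.08)^(1/0.74) ≈ 8.7361.
y_gold = 1.53·8.7361^0.26 ≈ 2.6880.
c_gold = y_gold − (n+δ)·k_gold = 2.6880 − 0.08·8.7361 ≈ 1.9891.

c_gold ≈ 1.989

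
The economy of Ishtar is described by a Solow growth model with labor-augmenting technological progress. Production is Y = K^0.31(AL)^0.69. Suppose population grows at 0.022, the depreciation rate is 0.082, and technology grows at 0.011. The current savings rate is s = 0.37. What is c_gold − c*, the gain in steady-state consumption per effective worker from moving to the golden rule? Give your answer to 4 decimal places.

Capital per effective worker breaks even when investment replaces (n + g + δ)·k; here n + g + δ = 0.115.
Current steady state (s = 0.37): k* = (0.37/0.115)^(1/0.69) ≈ 5.4389, y* = 5.4389^0.31 ≈ 1.6905, c* = (1−0.37)·1.6905 ≈ 1.0650.
Setting f'(k) = n+g+δ gives 0.31·k^(0.31−1) = 0.115, hence k_gold = (0.31/0.115)^(1/0.69) ≈ 4.2087.
y_gold = 4.2087^0.31 ≈ 1.5613, c_gold = y_gold − 0.115·k_gold ≈ 1.0773.
Gain: Δc = 1.0773 − 1.0650 ≈ 0.0123.

Δc ≈ 0.0123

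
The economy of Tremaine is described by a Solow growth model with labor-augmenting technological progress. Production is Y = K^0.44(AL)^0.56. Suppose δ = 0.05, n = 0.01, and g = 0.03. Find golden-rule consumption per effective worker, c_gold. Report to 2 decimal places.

c_gold ≈ 1.95

The effective depreciation rate is n + g + δ = 0.01 + 0.03 + 0.05 = 0.09.
At the golden rule the marginal product of capital equals n+g+δ: 0.44·k^(0.44−1) = 0.09. Solving, k_gold = (0.44/0.09)^(1/0.56) ≈ 17.0111.
y_gold = 17.0111^0.44 ≈ 3.4795.
c_gold = y_gold − (n+g+δ)·k_gold = 3.4795 − 0.09·17.0111 ≈ 1.9485.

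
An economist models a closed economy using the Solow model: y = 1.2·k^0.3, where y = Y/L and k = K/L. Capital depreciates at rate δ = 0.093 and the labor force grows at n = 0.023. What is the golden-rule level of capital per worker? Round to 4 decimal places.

k_gold ≈ 5.0424

The effective depreciation rate is n + δ = 0.023 + 0.093 = 0.116.
At the golden rule the marginal product of capital equals n+δ: 0.3·1.2·k^(0.3−1) = 0.116. Solving, k_gold = (0.3·1.2/0.116)^(1/0.7) ≈ 5.0424.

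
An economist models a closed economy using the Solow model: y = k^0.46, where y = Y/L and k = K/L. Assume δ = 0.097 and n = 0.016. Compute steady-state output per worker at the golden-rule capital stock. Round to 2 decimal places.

y_gold ≈ 3.31

Capital per worker breaks even when investment replaces (n + δ)·k; here n + δ = 0.113.
Golden rule sets MPK = n+δ: 0.46·k^(0.46−1) = 0.113, so k_gold = (0.46/0.113)^(1/0.54) ≈ 13.4597.
Output: y_gold = k_gold^0.46 = 13.4597^0.46 ≈ 3.3064.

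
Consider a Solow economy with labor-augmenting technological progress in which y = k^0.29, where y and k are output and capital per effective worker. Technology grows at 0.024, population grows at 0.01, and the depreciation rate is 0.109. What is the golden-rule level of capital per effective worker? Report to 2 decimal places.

k_gold ≈ 2.71

n + g + δ = 0.01 + 0.024 + 0.109 = 0.143.
Setting f'(k) = n+g+δ gives 0.29·k^(0.29−1) = 0.143, hence k_gold = (0.29/0.143)^(1/0.71) ≈ 2.7070.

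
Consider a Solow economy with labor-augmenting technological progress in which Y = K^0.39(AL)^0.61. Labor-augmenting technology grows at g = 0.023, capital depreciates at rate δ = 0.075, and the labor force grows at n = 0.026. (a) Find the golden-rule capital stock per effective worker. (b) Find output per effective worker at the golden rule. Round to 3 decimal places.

The effective depreciation rate is n + g + δ = 0.026 + 0.023 + 0.075 = 0.124.
Maximizing c = f(k) − (n+g+δ)·k gives f'(k) = n+g+δ, i.e. 0.39·k^(0.39−1) = 0.124, so k_gold = (0.39/0.124)^(1/0.61) ≈ 6.5435.
y_gold = 6.5435^0.39 ≈ 2.0805.

(a) k_gold ≈ 6.543; (b) y_gold ≈ 2.080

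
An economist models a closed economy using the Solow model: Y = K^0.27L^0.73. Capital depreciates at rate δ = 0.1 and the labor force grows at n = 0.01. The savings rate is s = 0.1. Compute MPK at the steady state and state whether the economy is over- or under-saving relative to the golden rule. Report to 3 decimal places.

Break-even investment rate: n + δ = 0.01 + 0.1 = 0.11.
Steady-state k*: s·k^0.27 = 0.11·k gives k* = (0.1/0.11)^(1/0.73) ≈ 0.8776.
MPK = 0.27·0.8776^(-0.73) ≈ 0.2970.
MPK > n+δ = 0.11, so the economy is dynamically efficient (under-saving).

under-saving; MPK ≈ 0.297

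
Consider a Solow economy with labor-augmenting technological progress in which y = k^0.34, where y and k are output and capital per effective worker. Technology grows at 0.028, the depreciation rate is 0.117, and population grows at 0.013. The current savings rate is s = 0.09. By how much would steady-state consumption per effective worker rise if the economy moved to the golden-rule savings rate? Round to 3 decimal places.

Break-even investment rate: n + g + δ = 0.013 + 0.028 + 0.117 = 0.158.
Current steady state (s = 0.09): k* = (0.09/0.158)^(1/0.66) ≈ 0.4263, y* = 0.4263^0.34 ≈ 0.7483, c* = (1−0.09)·0.7483 ≈ 0.6810.
Setting f'(k) = n+g+δ gives 0.34·k^(0.34−1) = 0.158, hence k_gold = (0.34/0.158)^(1/0.66) ≈ 3.1936.
y_gold = 3.1936^0.34 ≈ 1.4841, c_gold = y_gold − 0.158·k_gold ≈ 0.9795.
Gain: Δc = 0.9795 − 0.6810 ≈ 0.2985.

Δc ≈ 0.299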